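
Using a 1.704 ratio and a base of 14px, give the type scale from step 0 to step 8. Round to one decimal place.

Step 0: 14px
Step 1: 14.0 × 1.704 = 23.9
Step 2: 14.0 × 1.704² = 40.7
Step 3: 14.0 × 1.704³ = 69.3
Step 4: 14.0 × 1.704⁴ = 118.0
Step 5: 14.0 × 1.704⁵ = 201.1
Step 6: 14.0 × 1.704⁶ = 342.7
Step 7: 14.0 × 1.704⁷ = 584.0
Step 8: 14.0 × 1.704⁸ = 995.1

14.0px, 23.9px, 40.7px, 69.3px, 118.0px, 201.1px, 342.7px, 584.0px, 995.1px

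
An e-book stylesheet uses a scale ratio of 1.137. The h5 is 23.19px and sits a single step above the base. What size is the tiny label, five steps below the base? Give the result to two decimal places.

10.73px

23.19 ÷ 1.137⁶ = 23.19 ÷ 2.16054 ≈ 10.733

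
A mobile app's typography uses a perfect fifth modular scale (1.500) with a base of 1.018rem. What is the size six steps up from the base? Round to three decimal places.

1.018 × 1.500⁶ = 1.018 × 11.39062 ≈ 11.596

11.596rem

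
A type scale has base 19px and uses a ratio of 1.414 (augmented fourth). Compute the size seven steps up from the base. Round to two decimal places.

214.73px

19.0 × 1.414⁷ = 19.0 × 11.30175 ≈ 214.73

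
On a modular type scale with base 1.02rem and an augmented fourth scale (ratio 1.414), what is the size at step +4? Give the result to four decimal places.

4.0775rem

1.02 × 1.414⁴ = 1.02 × 3.99758 ≈ 4.0775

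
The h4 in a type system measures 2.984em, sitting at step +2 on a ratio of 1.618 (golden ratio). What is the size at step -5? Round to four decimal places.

0.1028em

The gap is -5 − (2) = -7 steps, so the factor is 1.618^-7.
2.984 ÷ 1.618⁷ = 2.984 ÷ 29.03017 ≈ 0.1028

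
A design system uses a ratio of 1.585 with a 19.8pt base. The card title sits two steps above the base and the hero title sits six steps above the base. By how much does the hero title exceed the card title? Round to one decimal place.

264.2pt

Step 2: 19.8 × 1.585² = 49.742pt
Step 6: 19.8 × 1.585⁶ = 313.936pt
Difference: 313.936 − 49.742 = 264.194pt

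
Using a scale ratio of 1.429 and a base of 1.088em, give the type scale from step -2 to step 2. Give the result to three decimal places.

Step -2: 1.088 ÷ 1.429² = 0.533
Step -1: 1.088 ÷ 1.429 = 0.761
Step 0: 1.088em
Step 1: 1.088 × 1.429 = 1.555
Step 2: 1.088 × 1.429² = 2.222

0.533em, 0.761em, 1.088em, 1.555em, 2.222em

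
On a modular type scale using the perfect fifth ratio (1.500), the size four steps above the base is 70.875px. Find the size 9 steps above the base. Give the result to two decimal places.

Moving from step +4 to step +9 is 5 steps up, so multiply by r⁵.
70.875 × 1.500⁵ = 70.875 × 7.59375 ≈ 538.207

538.21px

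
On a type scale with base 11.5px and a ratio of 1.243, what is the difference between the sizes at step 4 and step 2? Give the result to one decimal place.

Step 2: 11.5 × 1.243² = 17.768px
Step 4: 11.5 × 1.243⁴ = 27.453px
Difference: 27.453 − 17.768 = 9.685px

9.7px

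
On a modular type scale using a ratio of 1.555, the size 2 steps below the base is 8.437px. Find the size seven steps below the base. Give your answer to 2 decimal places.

The gap is -7 − (-2) = -5 steps, so the factor is 1.555^-5.
8.437 ÷ 1.555⁵ = 8.437 ÷ 9.09184 ≈ 0.928

0.93px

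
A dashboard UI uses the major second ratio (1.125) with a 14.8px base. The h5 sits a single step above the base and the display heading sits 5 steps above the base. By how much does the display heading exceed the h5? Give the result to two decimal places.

Step 1: 14.8 × 1.125 = 16.6500px
Step 5: 14.8 × 1.125⁵ = 26.6701px
Difference: 26.6701 − 16.6500 = 10.0201px

10.02px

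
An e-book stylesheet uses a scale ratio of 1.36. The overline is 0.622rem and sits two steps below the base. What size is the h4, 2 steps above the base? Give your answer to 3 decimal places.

0.622 × 1.36⁴ = 0.622 × 3.42102 ≈ 2.128

2.128rem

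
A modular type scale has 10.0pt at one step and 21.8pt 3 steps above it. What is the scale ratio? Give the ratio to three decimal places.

1.297

r³ = 21.8 / 10.0, so r = (21.8/10.0)^(1/3).
r = 2.1800^(1/3) ≈ 1.2966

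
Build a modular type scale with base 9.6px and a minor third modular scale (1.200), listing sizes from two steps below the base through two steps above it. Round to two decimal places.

6.67px, 8.00px, 9.60px, 11.52px, 13.82px

Step -2: 9.6 ÷ 1.200² = 6.67
Step -1: 9.6 ÷ 1.200 = 8.00
Step 0: 9.6px
Step 1: 9.6 × 1.200 = 11.52
Step 2: 9.6 × 1.200² = 13.82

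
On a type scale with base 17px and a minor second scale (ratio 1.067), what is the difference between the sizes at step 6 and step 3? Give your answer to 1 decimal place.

4.4px

Step 3: 17.0 × 1.067³ = 20.651px
Step 6: 17.0 × 1.067⁶ = 25.086px
Difference: 25.086 − 20.651 = 4.435px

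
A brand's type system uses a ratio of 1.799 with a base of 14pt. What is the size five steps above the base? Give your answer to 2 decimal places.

263.81pt

Every step multiplies by the scale ratio.
14.0 × 1.799⁵ = 14.0 × 18.84325 ≈ 263.81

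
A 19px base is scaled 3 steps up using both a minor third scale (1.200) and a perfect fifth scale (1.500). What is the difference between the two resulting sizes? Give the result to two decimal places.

31.29px

Minor third: 19.0 × 1.200³ = 32.8320px
Perfect fifth: 19.0 × 1.500³ = 64.1250px
Difference: 64.1250 − 32.8320 = 31.2930px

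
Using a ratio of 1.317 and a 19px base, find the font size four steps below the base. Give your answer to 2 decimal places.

6.32px

19.0 ÷ 1.317⁴ = 19.0 ÷ 3.00845 ≈ 6.32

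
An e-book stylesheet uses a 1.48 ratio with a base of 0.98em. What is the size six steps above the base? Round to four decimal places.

10.2990em

Each step on a modular scale multiplies by the ratio, so the size n steps from the base is base × ratioⁿ.
0.98 × 1.48⁶ = 0.98 × 10.50922 ≈ 10.2990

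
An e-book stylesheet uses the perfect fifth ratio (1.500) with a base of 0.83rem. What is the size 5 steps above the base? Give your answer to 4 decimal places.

6.3028rem

A modular type scale is a geometric sequence: sizeₙ = base × rⁿ.
0.83 × 1.500⁵ = 0.83 × 7.59375 ≈ 6.3028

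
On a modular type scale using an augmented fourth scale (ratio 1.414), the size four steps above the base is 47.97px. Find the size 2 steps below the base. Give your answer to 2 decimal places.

The gap is -2 − (4) = -6 steps, so the factor is 1.414^-6.
47.97 ÷ 1.414⁶ = 47.97 ÷ 7.99275 ≈ 6.002

6.00px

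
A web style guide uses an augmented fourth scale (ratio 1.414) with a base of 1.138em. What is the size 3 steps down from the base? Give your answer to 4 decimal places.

1.138 ÷ 1.414³ = 1.138 ÷ 2.82715 ≈ 0.4025

0.4025em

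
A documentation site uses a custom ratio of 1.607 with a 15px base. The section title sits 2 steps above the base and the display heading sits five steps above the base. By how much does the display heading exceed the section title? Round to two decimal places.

Step 2: 15.0 × 1.607² = 38.7367px
Step 5: 15.0 × 1.607⁵ = 160.7573px
Difference: 160.7573 − 38.7367 = 122.0206px

122.02px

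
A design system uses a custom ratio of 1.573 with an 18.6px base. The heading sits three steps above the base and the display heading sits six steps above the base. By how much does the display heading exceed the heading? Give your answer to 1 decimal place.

Step 3: 18.6 × 1.573³ = 72.393px
Step 6: 18.6 × 1.573⁶ = 281.764px
Difference: 281.764 − 72.393 = 209.371px

209.4px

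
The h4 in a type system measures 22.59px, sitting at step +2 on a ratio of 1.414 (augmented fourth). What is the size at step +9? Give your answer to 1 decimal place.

22.59 × 1.414⁷ = 22.59 × 11.30175 ≈ 255.307

255.3px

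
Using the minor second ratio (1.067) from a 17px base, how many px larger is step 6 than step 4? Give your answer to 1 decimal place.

Step 4: 17.0 × 1.067⁴ = 22.035px
Step 6: 17.0 × 1.067⁶ = 25.086px
Difference: 25.086 − 22.035 = 3.051px

3.1px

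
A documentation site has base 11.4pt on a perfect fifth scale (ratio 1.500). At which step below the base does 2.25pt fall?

1.500ⁿ = 11.4 / 2.25 = 5.0667
n = ln(5.0667) / ln(1.500) = 1.6227 / 0.4055 ≈ 4.00

4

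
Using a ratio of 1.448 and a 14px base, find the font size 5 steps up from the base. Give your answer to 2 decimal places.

A modular type scale is a geometric sequence: sizeₙ = base × rⁿ.
14.0 × 1.448⁵ = 14.0 × 6.36565 ≈ 89.12

89.12px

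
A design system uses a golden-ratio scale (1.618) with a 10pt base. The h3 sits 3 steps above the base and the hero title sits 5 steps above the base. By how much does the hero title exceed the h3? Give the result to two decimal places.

Step 3: 10.0 × 1.618³ = 42.3580pt
Step 5: 10.0 × 1.618⁵ = 110.8901pt
Difference: 110.8901 − 42.3580 = 68.5321pt

68.53pt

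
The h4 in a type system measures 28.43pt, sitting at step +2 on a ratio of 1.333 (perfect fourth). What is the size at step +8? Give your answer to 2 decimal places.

Moving from step +2 to step +8 is 6 steps up, so multiply by r⁶.
28.43 × 1.333⁶ = 28.43 × 5.61023 ≈ 159.499

159.50pt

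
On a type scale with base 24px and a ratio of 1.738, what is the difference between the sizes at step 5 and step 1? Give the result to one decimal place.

338.9px

Step 1: 24.0 × 1.738 = 41.712px
Step 5: 24.0 × 1.738⁵ = 380.592px
Difference: 380.592 − 41.712 = 338.880px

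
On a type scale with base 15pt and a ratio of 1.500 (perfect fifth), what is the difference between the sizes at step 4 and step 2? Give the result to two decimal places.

42.19pt

Step 2: 15.0 × 1.500² = 33.7500pt
Step 4: 15.0 × 1.500⁴ = 75.9375pt
Difference: 75.9375 − 33.7500 = 42.1875pt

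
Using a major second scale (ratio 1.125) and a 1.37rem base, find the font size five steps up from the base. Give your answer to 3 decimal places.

2.469rem

1.37 × 1.125⁵ = 1.37 × 1.80203 ≈ 2.469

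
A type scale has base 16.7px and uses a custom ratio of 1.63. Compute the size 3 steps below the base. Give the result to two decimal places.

3.86px

16.7 ÷ 1.63³ = 16.7 ÷ 4.33075 ≈ 3.86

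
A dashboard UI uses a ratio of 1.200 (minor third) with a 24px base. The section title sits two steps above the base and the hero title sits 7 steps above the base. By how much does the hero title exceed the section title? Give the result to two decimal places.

51.44px

Step 2: 24.0 × 1.200² = 34.5600px
Step 7: 24.0 × 1.200⁷ = 85.9963px
Difference: 85.9963 − 34.5600 = 51.4363px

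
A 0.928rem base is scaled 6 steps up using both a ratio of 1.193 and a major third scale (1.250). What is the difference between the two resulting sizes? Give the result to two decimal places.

At 1.193: 0.928 × 1.193⁶ = 2.6754rem
Major third: 0.928 × 1.250⁶ = 3.5400rem
Difference: 3.5400 − 2.6754 = 0.8646rem

0.86rem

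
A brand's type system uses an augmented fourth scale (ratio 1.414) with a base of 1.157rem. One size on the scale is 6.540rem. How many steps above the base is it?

1.414ⁿ = 6.540 / 1.157 = 5.6525
n = ln(5.6525) / ln(1.414) = 1.7321 / 0.3464 ≈ 5.00

5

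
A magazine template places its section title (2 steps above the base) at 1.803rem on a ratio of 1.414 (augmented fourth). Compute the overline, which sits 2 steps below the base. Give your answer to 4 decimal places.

Moving from step +2 to step -2 is 4 steps down, so divide by r⁴.
1.803 ÷ 1.414⁴ = 1.803 ÷ 3.99758 ≈ 0.4510

0.4510rem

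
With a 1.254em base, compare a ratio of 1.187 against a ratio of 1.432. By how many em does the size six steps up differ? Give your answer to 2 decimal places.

7.31em

At 1.187: 1.254 × 1.187⁶ = 3.5075em
At 1.432: 1.254 × 1.432⁶ = 10.8132em
Difference: 10.8132 − 3.5075 = 7.3057em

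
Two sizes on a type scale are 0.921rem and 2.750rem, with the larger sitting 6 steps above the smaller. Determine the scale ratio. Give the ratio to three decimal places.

The ratio satisfies 0.921 × r⁶ = 2.750, so r = (2.750 / 0.921)^(1/6).
r = 2.9859^(1/6) ≈ 1.2000

1.200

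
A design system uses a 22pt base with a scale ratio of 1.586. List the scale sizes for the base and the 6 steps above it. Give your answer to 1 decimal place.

22.0pt, 34.9pt, 55.3pt, 87.8pt, 139.2pt, 220.8pt, 350.1pt

Step 0: 22pt
Step 1: 22.0 × 1.586 = 34.9
Step 2: 22.0 × 1.586² = 55.3
Step 3: 22.0 × 1.586³ = 87.8
Step 4: 22.0 × 1.586⁴ = 139.2
Step 5: 22.0 × 1.586⁵ = 220.8
Step 6: 22.0 × 1.586⁶ = 350.1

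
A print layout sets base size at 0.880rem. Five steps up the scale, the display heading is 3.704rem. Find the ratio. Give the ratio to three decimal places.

1.333

r⁵ = 3.704 / 0.880, so r = (3.704/0.880)^(1/5).
r = 4.2091^(1/5) ≈ 1.3330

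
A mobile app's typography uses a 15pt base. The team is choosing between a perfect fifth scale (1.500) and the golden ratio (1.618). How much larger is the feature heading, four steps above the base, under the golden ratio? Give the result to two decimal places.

Perfect fifth: 15.0 × 1.500⁴ = 75.9375pt
Golden ratio: 15.0 × 1.618⁴ = 102.8029pt
Difference: 102.8029 − 75.9375 = 26.8654pt

26.87pt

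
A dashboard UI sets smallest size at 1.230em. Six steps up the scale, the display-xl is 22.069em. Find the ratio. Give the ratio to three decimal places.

1.618

r⁶ = 22.069 / 1.230, so r = (22.069/1.230)^(1/6).
r = 17.9423^(1/6) ≈ 1.6180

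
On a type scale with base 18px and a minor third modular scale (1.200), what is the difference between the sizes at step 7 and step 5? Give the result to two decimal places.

19.71px

Step 5: 18.0 × 1.200⁵ = 44.7898px
Step 7: 18.0 × 1.200⁷ = 64.4973px
Difference: 64.4973 − 44.7898 = 19.7075px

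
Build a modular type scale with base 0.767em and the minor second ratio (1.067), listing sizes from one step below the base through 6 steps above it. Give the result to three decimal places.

0.719em, 0.767em, 0.818em, 0.873em, 0.932em, 0.994em, 1.061em, 1.132em

Step -1: 0.767 ÷ 1.067 = 0.719
Step 0: 0.767em
Step 1: 0.767 × 1.067 = 0.818
Step 2: 0.767 × 1.067² = 0.873
Step 3: 0.767 × 1.067³ = 0.932
Step 4: 0.767 × 1.067⁴ = 0.994
Step 5: 0.767 × 1.067⁵ = 1.061
Step 6: 0.767 × 1.067⁶ = 1.132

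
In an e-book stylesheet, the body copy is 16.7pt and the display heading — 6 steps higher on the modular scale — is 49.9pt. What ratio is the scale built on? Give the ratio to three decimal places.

The ratio satisfies 16.7 × r⁶ = 49.9, so r = (49.9 / 16.7)^(1/6).
r = 2.9880^(1/6) ≈ 1.2001

1.200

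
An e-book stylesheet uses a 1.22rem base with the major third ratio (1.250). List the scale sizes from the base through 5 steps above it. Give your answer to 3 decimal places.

1.220rem, 1.525rem, 1.906rem, 2.383rem, 2.979rem, 3.723rem

Step 0: 1.22rem
Step 1: 1.22 × 1.250 = 1.525
Step 2: 1.22 × 1.250² = 1.906
Step 3: 1.22 × 1.250³ = 2.383
Step 4: 1.22 × 1.250⁴ = 2.979
Step 5: 1.22 × 1.250⁵ = 3.723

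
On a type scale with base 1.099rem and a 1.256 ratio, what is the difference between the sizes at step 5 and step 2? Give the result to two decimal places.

Step 2: 1.099 × 1.256² = 1.7337rem
Step 5: 1.099 × 1.256⁵ = 3.4352rem
Difference: 3.4352 − 1.7337 = 1.7015rem

1.70rem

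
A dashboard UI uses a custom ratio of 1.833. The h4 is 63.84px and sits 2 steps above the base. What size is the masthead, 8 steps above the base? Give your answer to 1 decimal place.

2421.4px

63.84 × 1.833⁶ = 63.84 × 37.92930 ≈ 2421.406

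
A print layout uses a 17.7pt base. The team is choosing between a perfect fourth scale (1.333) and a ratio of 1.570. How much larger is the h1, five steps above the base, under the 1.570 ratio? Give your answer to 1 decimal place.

94.3pt

Perfect fourth: 17.7 × 1.333⁵ = 74.494pt
At 1.570: 17.7 × 1.570⁵ = 168.839pt
Difference: 168.839 − 74.494 = 94.345pt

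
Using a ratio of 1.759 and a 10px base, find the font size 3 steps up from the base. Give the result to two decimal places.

54.42px

10.0 × 1.759³ = 10.0 × 5.44249 ≈ 54.42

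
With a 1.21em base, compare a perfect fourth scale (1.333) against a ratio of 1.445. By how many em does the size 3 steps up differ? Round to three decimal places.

Perfect fourth: 1.21 × 1.333³ = 2.86600em
At 1.445: 1.21 × 1.445³ = 3.65081em
Difference: 3.65081 − 2.86600 = 0.78481em

0.785em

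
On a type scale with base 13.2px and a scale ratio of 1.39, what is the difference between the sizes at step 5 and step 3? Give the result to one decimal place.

33.0px

Step 3: 13.2 × 1.39³ = 35.450px
Step 5: 13.2 × 1.39⁵ = 68.493px
Difference: 68.493 − 35.450 = 33.043px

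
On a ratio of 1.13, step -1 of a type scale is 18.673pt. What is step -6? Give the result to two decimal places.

10.13pt

18.673 ÷ 1.13⁵ = 18.673 ÷ 1.84244 ≈ 10.135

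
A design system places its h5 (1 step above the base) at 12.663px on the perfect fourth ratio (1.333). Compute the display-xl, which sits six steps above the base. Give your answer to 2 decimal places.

The gap is 6 − (1) = 5 steps, so the factor is 1.333^5.
12.663 × 1.333⁵ = 12.663 × 4.20873 ≈ 53.295

53.30px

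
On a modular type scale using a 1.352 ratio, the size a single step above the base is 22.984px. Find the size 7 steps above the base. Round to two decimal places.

140.37px

22.984 × 1.352⁶ = 22.984 × 6.10745 ≈ 140.374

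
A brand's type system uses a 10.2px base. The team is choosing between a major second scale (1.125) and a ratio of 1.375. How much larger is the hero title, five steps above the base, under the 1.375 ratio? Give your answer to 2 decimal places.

31.75px

Major second: 10.2 × 1.125⁵ = 18.3807px
At 1.375: 10.2 × 1.375⁵ = 50.1318px
Difference: 50.1318 − 18.3807 = 31.7511px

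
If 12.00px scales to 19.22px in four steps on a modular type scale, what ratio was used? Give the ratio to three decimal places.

1.125

The ratio satisfies 12.00 × r⁴ = 19.22, so r = (19.22 / 12.00)^(1/4).
r = 1.6017^(1/4) ≈ 1.1250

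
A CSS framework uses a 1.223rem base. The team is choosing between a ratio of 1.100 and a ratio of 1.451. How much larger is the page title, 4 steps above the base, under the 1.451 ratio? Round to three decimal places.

3.631rem

At 1.100: 1.223 × 1.100⁴ = 1.79059rem
At 1.451: 1.223 × 1.451⁴ = 5.42121rem
Difference: 5.42121 − 1.79059 = 3.63062rem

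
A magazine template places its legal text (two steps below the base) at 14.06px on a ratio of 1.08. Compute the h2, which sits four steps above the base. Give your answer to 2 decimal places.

The gap is 4 − (-2) = 6 steps, so the factor is 1.08^6.
14.06 × 1.08⁶ = 14.06 × 1.58687 ≈ 22.311

22.31px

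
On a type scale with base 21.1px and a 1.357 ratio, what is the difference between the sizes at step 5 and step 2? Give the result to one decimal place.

Step 2: 21.1 × 1.357² = 38.855px
Step 5: 21.1 × 1.357⁵ = 97.092px
Difference: 97.092 − 38.855 = 58.237px

58.2px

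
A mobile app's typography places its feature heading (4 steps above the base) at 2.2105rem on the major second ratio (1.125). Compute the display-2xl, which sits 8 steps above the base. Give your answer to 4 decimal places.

The gap is 8 − (4) = 4 steps, so the factor is 1.125^4.
2.2105 × 1.125⁴ = 2.2105 × 1.60181 ≈ 3.5408

3.5408rem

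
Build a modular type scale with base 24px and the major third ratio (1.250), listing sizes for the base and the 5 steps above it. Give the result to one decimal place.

24.0px, 30.0px, 37.5px, 46.9px, 58.6px, 73.2px

Step 0: 24px
Step 1: 24.0 × 1.250 = 30.0
Step 2: 24.0 × 1.250² = 37.5
Step 3: 24.0 × 1.250³ = 46.9
Step 4: 24.0 × 1.250⁴ = 58.6
Step 5: 24.0 × 1.250⁵ = 73.2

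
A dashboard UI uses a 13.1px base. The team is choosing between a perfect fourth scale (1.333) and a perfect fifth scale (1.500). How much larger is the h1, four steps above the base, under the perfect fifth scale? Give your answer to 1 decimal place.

Perfect fourth: 13.1 × 1.333⁴ = 41.361px
Perfect fifth: 13.1 × 1.500⁴ = 66.319px
Difference: 66.319 − 41.361 = 24.958px

25.0px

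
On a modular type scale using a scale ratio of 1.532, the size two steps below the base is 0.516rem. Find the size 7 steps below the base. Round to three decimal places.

0.061rem

0.516 ÷ 1.532⁵ = 0.516 ÷ 8.43906 ≈ 0.061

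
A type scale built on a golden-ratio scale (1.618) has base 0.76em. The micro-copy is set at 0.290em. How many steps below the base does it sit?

2

1.618ⁿ = 0.76 / 0.290 = 2.6207
n = ln(2.6207) / ln(1.618) = 0.9634 / 0.4812 ≈ 2.00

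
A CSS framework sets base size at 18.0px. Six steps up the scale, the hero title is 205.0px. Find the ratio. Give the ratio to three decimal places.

r⁶ = 205.0 / 18.0, so r = (205.0/18.0)^(1/6).
r = 11.3889^(1/6) ≈ 1.5000

1.500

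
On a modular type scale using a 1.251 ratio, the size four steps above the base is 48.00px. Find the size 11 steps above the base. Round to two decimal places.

230.17px

The gap is 11 − (4) = 7 steps, so the factor is 1.251^7.
48.00 × 1.251⁷ = 48.00 × 4.79514 ≈ 230.167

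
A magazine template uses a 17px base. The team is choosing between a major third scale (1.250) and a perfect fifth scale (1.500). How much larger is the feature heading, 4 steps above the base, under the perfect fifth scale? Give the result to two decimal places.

Major third: 17.0 × 1.250⁴ = 41.5039px
Perfect fifth: 17.0 × 1.500⁴ = 86.0625px
Difference: 86.0625 − 41.5039 = 44.5586px

44.56px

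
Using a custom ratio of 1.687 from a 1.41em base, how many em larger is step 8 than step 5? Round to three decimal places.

73.233em

Step 5: 1.41 × 1.687⁵ = 19.26613em
Step 8: 1.41 × 1.687⁸ = 92.49958em
Difference: 92.49958 − 19.26613 = 73.23345em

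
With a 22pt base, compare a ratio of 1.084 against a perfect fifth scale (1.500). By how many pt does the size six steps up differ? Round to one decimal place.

214.9pt

At 1.084: 22.0 × 1.084⁶ = 35.694pt
Perfect fifth: 22.0 × 1.500⁶ = 250.594pt
Difference: 250.594 − 35.694 = 214.900pt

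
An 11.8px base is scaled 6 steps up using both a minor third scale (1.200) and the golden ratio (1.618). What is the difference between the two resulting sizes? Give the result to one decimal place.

176.5px

Minor third: 11.8 × 1.200⁶ = 35.235px
Golden ratio: 11.8 × 1.618⁶ = 211.716px
Difference: 211.716 − 35.235 = 176.481px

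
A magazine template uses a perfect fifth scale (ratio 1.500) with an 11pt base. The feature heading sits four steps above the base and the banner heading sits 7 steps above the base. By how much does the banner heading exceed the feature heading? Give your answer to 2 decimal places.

132.26pt

Step 4: 11.0 × 1.500⁴ = 55.6875pt
Step 7: 11.0 × 1.500⁷ = 187.9453pt
Difference: 187.9453 − 55.6875 = 132.2578pt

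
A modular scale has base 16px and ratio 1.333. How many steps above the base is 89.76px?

1.333ⁿ = 89.76 / 16 = 5.6100
n = ln(5.6100) / ln(1.333) = 1.7246 / 0.2874 ≈ 6.00

6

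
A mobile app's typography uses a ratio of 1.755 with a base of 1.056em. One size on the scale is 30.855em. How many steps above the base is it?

1.755ⁿ = 30.855 / 1.056 = 29.2188
n = ln(29.2188) / ln(1.755) = 3.3748 / 0.5625 ≈ 6.00

6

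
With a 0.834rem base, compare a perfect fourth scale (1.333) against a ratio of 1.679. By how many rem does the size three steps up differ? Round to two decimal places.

1.97rem

Perfect fourth: 0.834 × 1.333³ = 1.9754rem
At 1.679: 0.834 × 1.679³ = 3.9475rem
Difference: 3.9475 − 1.9754 = 1.9721rem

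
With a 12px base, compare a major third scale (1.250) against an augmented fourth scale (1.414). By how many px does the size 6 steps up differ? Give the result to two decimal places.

Major third: 12.0 × 1.250⁶ = 45.7764px
Augmented fourth: 12.0 × 1.414⁶ = 95.9131px
Difference: 95.9131 − 45.7764 = 50.1367px

50.14px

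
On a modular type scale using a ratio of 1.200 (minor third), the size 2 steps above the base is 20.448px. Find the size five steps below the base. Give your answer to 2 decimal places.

20.448 ÷ 1.200⁷ = 20.448 ÷ 3.58318 ≈ 5.707

5.71px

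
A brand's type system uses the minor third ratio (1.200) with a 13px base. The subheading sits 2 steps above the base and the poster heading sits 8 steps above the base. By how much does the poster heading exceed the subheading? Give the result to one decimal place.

37.2px

Step 2: 13.0 × 1.200² = 18.720px
Step 8: 13.0 × 1.200⁸ = 55.898px
Difference: 55.898 − 18.720 = 37.178px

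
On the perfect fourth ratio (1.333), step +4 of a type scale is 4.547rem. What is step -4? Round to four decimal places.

0.4561rem

4.547 ÷ 1.333⁸ = 4.547 ÷ 9.96876 ≈ 0.4561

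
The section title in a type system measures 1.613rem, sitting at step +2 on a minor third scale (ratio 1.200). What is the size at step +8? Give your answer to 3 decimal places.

The gap is 8 − (2) = 6 steps, so the factor is 1.200^6.
1.613 × 1.200⁶ = 1.613 × 2.98598 ≈ 4.816

4.816rem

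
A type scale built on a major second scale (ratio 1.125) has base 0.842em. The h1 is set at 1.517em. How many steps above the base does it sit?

1.125ⁿ = 1.517 / 0.842 = 1.8017
n = ln(1.8017) / ln(1.125) = 0.5887 / 0.1178 ≈ 5.00

5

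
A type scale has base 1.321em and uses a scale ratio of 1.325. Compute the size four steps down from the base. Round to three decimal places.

Each step on a modular scale multiplies by the ratio, so the size n steps from the base is base × ratioⁿ.
1.321 ÷ 1.325⁴ = 1.321 ÷ 3.08222 ≈ 0.429

0.429em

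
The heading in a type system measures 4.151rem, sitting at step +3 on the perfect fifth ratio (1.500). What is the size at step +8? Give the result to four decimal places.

31.5217rem

4.151 × 1.500⁵ = 4.151 × 7.59375 ≈ 31.5217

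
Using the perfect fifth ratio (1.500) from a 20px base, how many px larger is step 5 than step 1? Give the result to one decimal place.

121.9px

Step 1: 20.0 × 1.500 = 30.000px
Step 5: 20.0 × 1.500⁵ = 151.875px
Difference: 151.875 − 30.000 = 121.875px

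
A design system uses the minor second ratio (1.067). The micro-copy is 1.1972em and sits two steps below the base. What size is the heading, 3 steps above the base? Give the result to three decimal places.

1.1972 × 1.067⁵ = 1.1972 × 1.38300 ≈ 1.656

1.656em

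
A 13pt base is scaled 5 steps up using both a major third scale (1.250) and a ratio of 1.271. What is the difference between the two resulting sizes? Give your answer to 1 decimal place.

Major third: 13.0 × 1.250⁵ = 39.673pt
At 1.271: 13.0 × 1.271⁵ = 43.119pt
Difference: 43.119 − 39.673 = 3.446pt

3.4pt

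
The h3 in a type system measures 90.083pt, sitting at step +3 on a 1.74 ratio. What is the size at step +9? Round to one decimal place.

90.083 × 1.74⁶ = 90.083 × 27.75208 ≈ 2499.990

2500.0pt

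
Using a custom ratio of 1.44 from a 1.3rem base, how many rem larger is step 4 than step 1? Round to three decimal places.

Step 1: 1.3 × 1.44 = 1.87200rem
Step 4: 1.3 × 1.44⁴ = 5.58976rem
Difference: 5.58976 − 1.87200 = 3.71776rem

3.718rem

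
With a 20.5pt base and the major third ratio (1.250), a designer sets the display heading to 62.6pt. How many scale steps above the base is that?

5

1.250ⁿ = 62.6 / 20.5 = 3.0537
n = ln(3.0537) / ln(1.250) = 1.1163 / 0.2231 ≈ 5.00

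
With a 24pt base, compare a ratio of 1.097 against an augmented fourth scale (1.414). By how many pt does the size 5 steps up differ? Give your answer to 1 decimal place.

At 1.097: 24.0 × 1.097⁵ = 38.128pt
Augmented fourth: 24.0 × 1.414⁵ = 135.662pt
Difference: 135.662 − 38.128 = 97.534pt

97.5pt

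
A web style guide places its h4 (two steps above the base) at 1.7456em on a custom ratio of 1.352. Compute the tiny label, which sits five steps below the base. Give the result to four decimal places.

0.2114em

1.7456 ÷ 1.352⁷ = 1.7456 ÷ 8.25728 ≈ 0.2114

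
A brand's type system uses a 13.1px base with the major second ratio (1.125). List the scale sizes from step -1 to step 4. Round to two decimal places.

11.64px, 13.10px, 14.74px, 16.58px, 18.65px, 20.98px

Step -1: 13.1 ÷ 1.125 = 11.64
Step 0: 13.1px
Step 1: 13.1 × 1.125 = 14.74
Step 2: 13.1 × 1.125² = 16.58
Step 3: 13.1 × 1.125³ = 18.65
Step 4: 13.1 × 1.125⁴ = 20.98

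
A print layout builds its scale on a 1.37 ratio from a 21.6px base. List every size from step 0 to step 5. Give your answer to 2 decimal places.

21.60px, 29.59px, 40.54px, 55.54px, 76.09px, 104.25px

Step 0: 21.6px
Step 1: 21.6 × 1.37 = 29.59
Step 2: 21.6 × 1.37² = 40.54
Step 3: 21.6 × 1.37³ = 55.54
Step 4: 21.6 × 1.37⁴ = 76.09
Step 5: 21.6 × 1.37⁵ = 104.25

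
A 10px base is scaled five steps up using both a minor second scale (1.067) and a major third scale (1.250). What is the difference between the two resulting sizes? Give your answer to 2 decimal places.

16.69px

Minor second: 10.0 × 1.067⁵ = 13.8300px
Major third: 10.0 × 1.250⁵ = 30.5176px
Difference: 30.5176 − 13.8300 = 16.6876px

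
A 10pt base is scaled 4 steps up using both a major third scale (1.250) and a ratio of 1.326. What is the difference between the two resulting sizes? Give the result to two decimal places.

6.50pt

Major third: 10.0 × 1.250⁴ = 24.4141pt
At 1.326: 10.0 × 1.326⁴ = 30.9153pt
Difference: 30.9153 − 24.4141 = 6.5012pt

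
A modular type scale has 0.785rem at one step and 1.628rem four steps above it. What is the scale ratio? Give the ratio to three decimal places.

1.200

r⁴ = 1.628 / 0.785, so r = (1.628/0.785)^(1/4).
r = 2.0739^(1/4) ≈ 1.2000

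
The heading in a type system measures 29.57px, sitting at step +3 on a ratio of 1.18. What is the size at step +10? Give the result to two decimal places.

29.57 × 1.18⁷ = 29.57 × 3.18547 ≈ 94.194

94.19px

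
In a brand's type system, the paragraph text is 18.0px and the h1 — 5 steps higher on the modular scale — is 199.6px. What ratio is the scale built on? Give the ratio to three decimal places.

1.618

The ratio satisfies 18.0 × r⁵ = 199.6, so r = (199.6 / 18.0)^(1/5).
r = 11.0889^(1/5) ≈ 1.6180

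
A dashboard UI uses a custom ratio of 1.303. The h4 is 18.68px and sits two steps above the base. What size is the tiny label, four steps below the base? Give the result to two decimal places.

3.82px

Moving from step +2 to step -4 is 6 steps down, so divide by r⁶.
18.68 ÷ 1.303⁶ = 18.68 ÷ 4.89403 ≈ 3.817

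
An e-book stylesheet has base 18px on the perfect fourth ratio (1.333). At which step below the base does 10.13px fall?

2

1.333ⁿ = 18 / 10.13 = 1.7769
n = ln(1.7769) / ln(1.333) = 0.5749 / 0.2874 ≈ 2.00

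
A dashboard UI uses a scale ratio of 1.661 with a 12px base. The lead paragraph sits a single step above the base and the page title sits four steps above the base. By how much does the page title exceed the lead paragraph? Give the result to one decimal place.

Step 1: 12.0 × 1.661 = 19.932px
Step 4: 12.0 × 1.661⁴ = 91.340px
Difference: 91.340 − 19.932 = 71.408px

71.4px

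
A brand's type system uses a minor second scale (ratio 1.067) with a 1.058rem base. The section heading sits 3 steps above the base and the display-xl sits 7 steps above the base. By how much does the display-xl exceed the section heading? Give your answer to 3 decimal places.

0.381rem

Step 3: 1.058 × 1.067³ = 1.28522rem
Step 7: 1.058 × 1.067⁷ = 1.66585rem
Difference: 1.66585 − 1.28522 = 0.38063rem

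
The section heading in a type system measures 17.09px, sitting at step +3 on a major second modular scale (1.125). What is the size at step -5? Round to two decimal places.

Moving from step +3 to step -5 is 8 steps down, so divide by r⁸.
17.09 ÷ 1.125⁸ = 17.09 ÷ 2.56578 ≈ 6.661

6.66px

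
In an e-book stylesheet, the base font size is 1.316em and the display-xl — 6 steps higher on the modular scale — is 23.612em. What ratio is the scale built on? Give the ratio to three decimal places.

r⁶ = 23.612 / 1.316, so r = (23.612/1.316)^(1/6).
r = 17.9422^(1/6) ≈ 1.6180

1.618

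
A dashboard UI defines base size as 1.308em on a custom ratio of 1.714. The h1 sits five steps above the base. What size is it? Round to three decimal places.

19.349em

Every step multiplies by the scale ratio.
1.308 × 1.714⁵ = 1.308 × 14.79293 ≈ 19.349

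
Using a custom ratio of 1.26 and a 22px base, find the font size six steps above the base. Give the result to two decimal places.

22.0 × 1.26⁶ = 22.0 × 4.00150 ≈ 88.03

88.03px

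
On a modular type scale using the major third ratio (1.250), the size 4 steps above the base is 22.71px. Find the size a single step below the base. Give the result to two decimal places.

7.44px

22.71 ÷ 1.250⁵ = 22.71 ÷ 3.05176 ≈ 7.442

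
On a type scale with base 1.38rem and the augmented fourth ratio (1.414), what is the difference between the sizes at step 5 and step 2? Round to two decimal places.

Step 2: 1.38 × 1.414² = 2.7592rem
Step 5: 1.38 × 1.414⁵ = 7.8006rem
Difference: 7.8006 − 2.7592 = 5.0414rem

5.04rem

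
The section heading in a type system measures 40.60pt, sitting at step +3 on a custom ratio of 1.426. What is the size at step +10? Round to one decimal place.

486.8pt

40.60 × 1.426⁷ = 40.60 × 11.99048 ≈ 486.814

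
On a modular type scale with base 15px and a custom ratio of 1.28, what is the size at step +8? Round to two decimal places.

15.0 × 1.28⁸ = 15.0 × 7.20576 ≈ 108.09

108.09px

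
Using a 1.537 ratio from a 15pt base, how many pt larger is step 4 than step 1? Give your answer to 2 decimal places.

Step 1: 15.0 × 1.537 = 23.0550pt
Step 4: 15.0 × 1.537⁴ = 83.7118pt
Difference: 83.7118 − 23.0550 = 60.6568pt

60.66pt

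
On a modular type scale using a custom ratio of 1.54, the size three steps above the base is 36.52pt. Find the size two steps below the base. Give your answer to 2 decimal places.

4.22pt

The gap is -2 − (3) = -5 steps, so the factor is 1.54^-5.
36.52 ÷ 1.54⁵ = 36.52 ÷ 8.66171 ≈ 4.216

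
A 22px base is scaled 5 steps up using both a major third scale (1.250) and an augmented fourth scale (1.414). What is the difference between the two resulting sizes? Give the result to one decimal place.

57.2px

Major third: 22.0 × 1.250⁵ = 67.139px
Augmented fourth: 22.0 × 1.414⁵ = 124.357px
Difference: 124.357 − 67.139 = 57.218px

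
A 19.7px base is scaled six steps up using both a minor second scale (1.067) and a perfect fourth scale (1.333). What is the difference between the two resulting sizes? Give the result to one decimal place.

Minor second: 19.7 × 1.067⁶ = 29.071px
Perfect fourth: 19.7 × 1.333⁶ = 110.522px
Difference: 110.522 − 29.071 = 81.451px

81.5px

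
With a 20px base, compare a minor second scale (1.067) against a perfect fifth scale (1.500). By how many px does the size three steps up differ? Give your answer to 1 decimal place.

43.2px

Minor second: 20.0 × 1.067³ = 24.295px
Perfect fifth: 20.0 × 1.500³ = 67.500px
Difference: 67.500 − 24.295 = 43.205px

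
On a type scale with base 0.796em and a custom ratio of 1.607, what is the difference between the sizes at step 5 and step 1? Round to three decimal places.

7.252em

Step 1: 0.796 × 1.607 = 1.27917em
Step 5: 0.796 × 1.607⁵ = 8.53085em
Difference: 8.53085 − 1.27917 = 7.25168em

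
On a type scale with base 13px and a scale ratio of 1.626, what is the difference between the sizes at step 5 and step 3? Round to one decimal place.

Step 3: 13.0 × 1.626³ = 55.886px
Step 5: 13.0 × 1.626⁵ = 147.756px
Difference: 147.756 − 55.886 = 91.870px

91.9px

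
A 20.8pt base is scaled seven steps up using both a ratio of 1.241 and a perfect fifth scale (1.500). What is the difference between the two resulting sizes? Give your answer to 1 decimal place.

At 1.241: 20.8 × 1.241⁷ = 94.290pt
Perfect fifth: 20.8 × 1.500⁷ = 355.387pt
Difference: 355.387 − 94.290 = 261.097pt

261.1pt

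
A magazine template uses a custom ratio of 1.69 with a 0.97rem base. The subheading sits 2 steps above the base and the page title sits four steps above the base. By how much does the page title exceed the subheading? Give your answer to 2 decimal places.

Step 2: 0.97 × 1.69² = 2.7704rem
Step 4: 0.97 × 1.69⁴ = 7.9126rem
Difference: 7.9126 − 2.7704 = 5.1422rem

5.14rem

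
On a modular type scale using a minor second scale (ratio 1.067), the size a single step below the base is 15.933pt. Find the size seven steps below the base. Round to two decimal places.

10.80pt

Moving from step -1 to step -7 is 6 steps down, so divide by r⁶.
15.933 ÷ 1.067⁶ = 15.933 ÷ 1.47566 ≈ 10.797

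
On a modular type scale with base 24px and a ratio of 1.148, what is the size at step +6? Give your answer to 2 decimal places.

54.94px

24.0 × 1.148⁶ = 24.0 × 2.28903 ≈ 54.94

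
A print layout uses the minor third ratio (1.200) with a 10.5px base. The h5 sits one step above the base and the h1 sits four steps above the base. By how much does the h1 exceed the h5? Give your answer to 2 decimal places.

Step 1: 10.5 × 1.200 = 12.6000px
Step 4: 10.5 × 1.200⁴ = 21.7728px
Difference: 21.7728 − 12.6000 = 9.1728px

9.17px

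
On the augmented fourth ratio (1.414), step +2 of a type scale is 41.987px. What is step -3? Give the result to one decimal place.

The gap is -3 − (2) = -5 steps, so the factor is 1.414^-5.
41.987 ÷ 1.414⁵ = 41.987 ÷ 5.65258 ≈ 7.428

7.4px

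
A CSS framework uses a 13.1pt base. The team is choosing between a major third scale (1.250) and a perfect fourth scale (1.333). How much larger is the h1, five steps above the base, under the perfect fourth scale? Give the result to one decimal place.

15.2pt

Major third: 13.1 × 1.250⁵ = 39.978pt
Perfect fourth: 13.1 × 1.333⁵ = 55.134pt
Difference: 55.134 − 39.978 = 15.156pt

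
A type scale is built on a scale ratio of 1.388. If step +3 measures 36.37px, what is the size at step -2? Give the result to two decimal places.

36.37 ÷ 1.388⁵ = 36.37 ÷ 5.15166 ≈ 7.060

7.06px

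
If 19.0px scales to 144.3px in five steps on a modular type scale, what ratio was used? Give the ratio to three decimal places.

1.500

The ratio satisfies 19.0 × r⁵ = 144.3, so r = (144.3 / 19.0)^(1/5).
r = 7.5947^(1/5) ≈ 1.5000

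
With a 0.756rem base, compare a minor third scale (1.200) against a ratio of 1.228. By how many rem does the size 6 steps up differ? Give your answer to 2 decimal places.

Minor third: 0.756 × 1.200⁶ = 2.2574rem
At 1.228: 0.756 × 1.228⁶ = 2.5925rem
Difference: 2.5925 − 2.2574 = 0.3351rem

0.34rem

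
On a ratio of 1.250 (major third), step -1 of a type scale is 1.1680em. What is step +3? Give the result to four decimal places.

Moving from step -1 to step +3 is 4 steps up, so multiply by r⁴.
1.1680 × 1.250⁴ = 1.1680 × 2.44141 ≈ 2.8516

2.8516em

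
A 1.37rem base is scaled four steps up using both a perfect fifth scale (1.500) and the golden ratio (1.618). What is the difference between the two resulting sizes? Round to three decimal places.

2.454rem

Perfect fifth: 1.37 × 1.500⁴ = 6.93563rem
Golden ratio: 1.37 × 1.618⁴ = 9.38933rem
Difference: 9.38933 − 6.93563 = 2.45370rem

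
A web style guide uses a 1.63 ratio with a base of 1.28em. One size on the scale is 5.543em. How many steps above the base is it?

3

1.63ⁿ = 5.543 / 1.28 = 4.3305
n = ln(4.3305) / ln(1.63) = 1.4657 / 0.4886 ≈ 3.00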